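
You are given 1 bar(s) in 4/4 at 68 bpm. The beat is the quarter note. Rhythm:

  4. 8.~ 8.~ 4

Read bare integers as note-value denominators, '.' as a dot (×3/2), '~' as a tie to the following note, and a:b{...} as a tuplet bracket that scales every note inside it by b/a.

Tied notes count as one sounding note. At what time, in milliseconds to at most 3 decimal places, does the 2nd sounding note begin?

1. 0.0ms @ 0 + 1323.529ms (3/2)
2. 1323.529ms @ 3/2 + 2205.882ms (5/2)

note 2 onset = 3/2b = 1323.529ms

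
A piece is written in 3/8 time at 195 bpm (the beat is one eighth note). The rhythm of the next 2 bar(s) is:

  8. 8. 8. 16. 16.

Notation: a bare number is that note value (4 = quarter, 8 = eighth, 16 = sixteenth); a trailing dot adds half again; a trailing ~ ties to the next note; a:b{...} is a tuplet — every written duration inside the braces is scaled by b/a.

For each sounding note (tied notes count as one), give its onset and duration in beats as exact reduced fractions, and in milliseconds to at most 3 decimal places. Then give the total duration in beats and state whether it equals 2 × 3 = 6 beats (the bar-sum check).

1) 0.0ms=0b +461.538ms=3/2b
2) 461.538ms=3/2b +461.538ms=3/2b
3) 923.077ms=3b +461.538ms=3/2b
4) 1384.615ms=9/2b +230.769ms=3/4b
5) 1615.385ms=21/4b +230.769ms=3/4b
Σ=6b of 6 (195bpm 3/8) — PASS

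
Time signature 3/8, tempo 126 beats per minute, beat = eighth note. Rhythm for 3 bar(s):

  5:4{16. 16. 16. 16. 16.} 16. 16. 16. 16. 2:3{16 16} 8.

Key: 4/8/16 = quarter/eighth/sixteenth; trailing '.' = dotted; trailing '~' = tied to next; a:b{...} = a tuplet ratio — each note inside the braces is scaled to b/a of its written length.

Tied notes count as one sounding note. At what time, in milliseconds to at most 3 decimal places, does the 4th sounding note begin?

note 4 onset = 9/5b = 857.143ms

1. 0.0ms @ 0 + 285.714ms (3/5)
2. 285.714ms @ 3/5 + 285.714ms (3/5)
3. 571.429ms @ 6/5 + 285.714ms (3/5)
4. 857.143ms @ 9/5 + 285.714ms (3/5)
5. 1142.857ms @ 12/5 + 285.714ms (3/5)
6. 1428.571ms @ 3 + 357.143ms (3/4)
7. 1785.714ms @ 15/4 + 357.143ms (3/4)
8. 2142.857ms @ 9/2 + 357.143ms (3/4)
9. 2500.0ms @ 21/4 + 357.143ms (3/4)
10. 2857.143ms @ 6 + 357.143ms (3/4)
11. 3214.286ms @ 27/4 + 357.143ms (3/4)
12. 3571.429ms @ 15/2 + 714.286ms (3/2)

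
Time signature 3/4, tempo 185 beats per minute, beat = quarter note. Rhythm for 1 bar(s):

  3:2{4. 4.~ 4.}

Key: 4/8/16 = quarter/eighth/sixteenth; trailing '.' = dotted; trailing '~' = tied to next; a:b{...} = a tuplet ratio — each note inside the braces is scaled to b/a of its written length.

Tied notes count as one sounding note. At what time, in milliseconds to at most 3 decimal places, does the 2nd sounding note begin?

1. 0.0ms @ 0 + 324.324ms (1)
2. 324.324ms @ 1 + 648.649ms (2)

note 2 onset = 1b = 324.324ms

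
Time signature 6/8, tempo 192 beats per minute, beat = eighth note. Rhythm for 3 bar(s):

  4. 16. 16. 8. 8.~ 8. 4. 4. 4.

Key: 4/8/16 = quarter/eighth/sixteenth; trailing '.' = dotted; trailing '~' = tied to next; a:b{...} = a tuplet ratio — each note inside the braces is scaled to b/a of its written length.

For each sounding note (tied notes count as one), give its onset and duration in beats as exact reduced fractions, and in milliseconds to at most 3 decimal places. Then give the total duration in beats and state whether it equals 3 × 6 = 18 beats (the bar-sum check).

1) 0.0ms=0b +937.5ms=3b
2) 937.5ms=3b +234.375ms=3/4b
3) 1171.875ms=15/4b +234.375ms=3/4b
4) 1406.25ms=9/2b +468.75ms=3/2b
5) 1875.0ms=6b +937.5ms=3b
6) 2812.5ms=9b +937.5ms=3b
7) 3750.0ms=12b +937.5ms=3b
8) 4687.5ms=15b +937.5ms=3b
Σ=18b of 18 (192bpm 6/8) — PASS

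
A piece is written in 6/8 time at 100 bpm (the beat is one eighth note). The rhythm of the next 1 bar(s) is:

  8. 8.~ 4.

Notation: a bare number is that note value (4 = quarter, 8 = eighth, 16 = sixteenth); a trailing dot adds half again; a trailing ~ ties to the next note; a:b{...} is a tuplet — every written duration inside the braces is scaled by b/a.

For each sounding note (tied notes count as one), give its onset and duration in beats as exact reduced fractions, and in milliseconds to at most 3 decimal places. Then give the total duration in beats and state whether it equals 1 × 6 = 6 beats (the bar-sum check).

1) 0.0ms=0b +900.0ms=3/2b
2) 900.0ms=3/2b +2700.0ms=9/2b
Σ=6b of 6 (100bpm 6/8) — PASS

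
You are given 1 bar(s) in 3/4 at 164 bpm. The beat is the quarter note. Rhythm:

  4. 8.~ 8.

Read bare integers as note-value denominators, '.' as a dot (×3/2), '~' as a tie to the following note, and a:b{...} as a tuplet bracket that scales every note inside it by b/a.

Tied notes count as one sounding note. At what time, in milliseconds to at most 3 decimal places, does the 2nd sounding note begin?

note 2 onset = 3/2b = 548.78ms

1. 0.0ms @ 0 + 548.78ms (3/2)
2. 548.78ms @ 3/2 + 548.78ms (3/2)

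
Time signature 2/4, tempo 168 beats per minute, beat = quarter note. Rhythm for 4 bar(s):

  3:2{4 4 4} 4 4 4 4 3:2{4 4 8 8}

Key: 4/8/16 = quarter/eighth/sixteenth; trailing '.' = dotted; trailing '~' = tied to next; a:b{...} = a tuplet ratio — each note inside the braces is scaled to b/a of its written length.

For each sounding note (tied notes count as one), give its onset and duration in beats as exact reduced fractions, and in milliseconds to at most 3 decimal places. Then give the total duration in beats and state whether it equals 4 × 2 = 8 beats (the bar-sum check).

1) 0.0ms=0b +238.095ms=2/3b
2) 238.095ms=2/3b +238.095ms=2/3b
3) 476.19ms=4/3b +238.095ms=2/3b
4) 714.286ms=2b +357.143ms=1b
5) 1071.429ms=3b +357.143ms=1b
6) 1428.571ms=4b +357.143ms=1b
7) 1785.714ms=5b +357.143ms=1b
8) 2142.857ms=6b +238.095ms=2/3b
9) 2380.952ms=20/3b +238.095ms=2/3b
10) 2619.048ms=22/3b +119.048ms=1/3b
11) 2738.095ms=23/3b +119.048ms=1/3b
Σ=8b of 8 (168bpm 2/4) — PASS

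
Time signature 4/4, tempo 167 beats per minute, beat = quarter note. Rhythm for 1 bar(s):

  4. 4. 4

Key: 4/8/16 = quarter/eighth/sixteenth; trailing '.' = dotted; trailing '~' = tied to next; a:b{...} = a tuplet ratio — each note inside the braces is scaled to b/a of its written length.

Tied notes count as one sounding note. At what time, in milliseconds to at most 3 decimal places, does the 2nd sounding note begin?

note 2 onset = 3/2b = 538.922ms

1. 0.0ms @ 0 + 538.922ms (3/2)
2. 538.922ms @ 3/2 + 538.922ms (3/2)
3. 1077.844ms @ 3 + 359.281ms (1)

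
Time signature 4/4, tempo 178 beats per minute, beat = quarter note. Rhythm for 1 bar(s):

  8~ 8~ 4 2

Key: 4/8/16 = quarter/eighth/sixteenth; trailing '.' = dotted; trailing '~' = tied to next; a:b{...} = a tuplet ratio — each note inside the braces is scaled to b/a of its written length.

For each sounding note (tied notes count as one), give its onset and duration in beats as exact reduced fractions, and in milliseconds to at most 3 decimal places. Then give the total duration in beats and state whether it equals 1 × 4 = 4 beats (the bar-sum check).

1) 0.0ms=0b +674.157ms=2b
2) 674.157ms=2b +674.157ms=2b
Σ=4b of 4 (178bpm 4/4) — PASS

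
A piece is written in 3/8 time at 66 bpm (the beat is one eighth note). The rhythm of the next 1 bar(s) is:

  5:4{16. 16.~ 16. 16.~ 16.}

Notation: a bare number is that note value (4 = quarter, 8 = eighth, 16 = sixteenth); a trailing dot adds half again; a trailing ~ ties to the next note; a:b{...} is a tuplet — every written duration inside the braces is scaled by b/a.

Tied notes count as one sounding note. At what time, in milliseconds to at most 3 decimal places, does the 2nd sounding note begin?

1. 0.0ms @ 0 + 545.455ms (3/5)
2. 545.455ms @ 3/5 + 1090.909ms (6/5)
3. 1636.364ms @ 9/5 + 1090.909ms (6/5)

note 2 onset = 3/5b = 545.455ms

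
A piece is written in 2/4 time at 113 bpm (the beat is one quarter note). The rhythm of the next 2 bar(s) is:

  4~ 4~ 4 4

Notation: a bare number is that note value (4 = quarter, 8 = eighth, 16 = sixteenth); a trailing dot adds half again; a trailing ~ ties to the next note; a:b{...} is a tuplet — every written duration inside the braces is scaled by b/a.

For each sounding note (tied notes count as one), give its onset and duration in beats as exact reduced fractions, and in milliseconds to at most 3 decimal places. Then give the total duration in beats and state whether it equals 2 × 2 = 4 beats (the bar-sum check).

1) 0.0ms=0b +1592.92ms=3b
2) 1592.92ms=3b +530.973ms=1b
Σ=4b of 4 (113bpm 2/4) — PASS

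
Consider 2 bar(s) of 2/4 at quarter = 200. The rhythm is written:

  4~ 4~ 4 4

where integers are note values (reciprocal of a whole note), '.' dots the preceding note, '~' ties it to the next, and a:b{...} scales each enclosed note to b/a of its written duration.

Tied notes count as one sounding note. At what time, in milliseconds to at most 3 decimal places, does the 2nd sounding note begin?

note 2 onset = 3b = 900.0ms

1. 0.0ms @ 0 + 900.0ms (3)
2. 900.0ms @ 3 + 300.0ms (1)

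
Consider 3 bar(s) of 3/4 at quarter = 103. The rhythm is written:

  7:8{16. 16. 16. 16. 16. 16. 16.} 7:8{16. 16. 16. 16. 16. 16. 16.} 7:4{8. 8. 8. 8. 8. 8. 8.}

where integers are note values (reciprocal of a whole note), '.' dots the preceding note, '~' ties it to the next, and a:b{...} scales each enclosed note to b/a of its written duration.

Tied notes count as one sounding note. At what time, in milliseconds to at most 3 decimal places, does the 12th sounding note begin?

1. 0.0ms @ 0 + 249.653ms (3/7)
2. 249.653ms @ 3/7 + 249.653ms (3/7)
3. 499.307ms @ 6/7 + 249.653ms (3/7)
4. 748.96ms @ 9/7 + 249.653ms (3/7)
5. 998.613ms @ 12/7 + 249.653ms (3/7)
6. 1248.266ms @ 15/7 + 249.653ms (3/7)
7. 1497.92ms @ 18/7 + 249.653ms (3/7)
8. 1747.573ms @ 3 + 249.653ms (3/7)
9. 1997.226ms @ 24/7 + 249.653ms (3/7)
10. 2246.879ms @ 27/7 + 249.653ms (3/7)
11. 2496.533ms @ 30/7 + 249.653ms (3/7)
12. 2746.186ms @ 33/7 + 249.653ms (3/7)
13. 2995.839ms @ 36/7 + 249.653ms (3/7)
14. 3245.492ms @ 39/7 + 249.653ms (3/7)
15. 3495.146ms @ 6 + 249.653ms (3/7)
16. 3744.799ms @ 45/7 + 249.653ms (3/7)
17. 3994.452ms @ 48/7 + 249.653ms (3/7)
18. 4244.105ms @ 51/7 + 249.653ms (3/7)
19. 4493.759ms @ 54/7 + 249.653ms (3/7)
20. 4743.412ms @ 57/7 + 249.653ms (3/7)
21. 4993.065ms @ 60/7 + 249.653ms (3/7)

note 12 onset = 33/7b = 2746.186ms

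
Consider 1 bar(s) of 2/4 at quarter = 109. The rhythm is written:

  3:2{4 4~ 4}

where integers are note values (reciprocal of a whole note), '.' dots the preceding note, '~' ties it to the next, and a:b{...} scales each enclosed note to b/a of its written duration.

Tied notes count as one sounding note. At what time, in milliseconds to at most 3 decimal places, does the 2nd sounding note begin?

1. 0.0ms @ 0 + 366.972ms (2/3)
2. 366.972ms @ 2/3 + 733.945ms (4/3)

note 2 onset = 2/3b = 366.972ms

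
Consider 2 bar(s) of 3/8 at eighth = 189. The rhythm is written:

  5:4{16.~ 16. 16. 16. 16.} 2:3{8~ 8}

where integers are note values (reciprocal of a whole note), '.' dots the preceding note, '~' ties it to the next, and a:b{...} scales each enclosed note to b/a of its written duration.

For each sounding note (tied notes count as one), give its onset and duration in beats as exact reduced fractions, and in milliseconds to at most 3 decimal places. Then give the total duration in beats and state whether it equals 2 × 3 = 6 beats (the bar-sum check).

1) 0.0ms=0b +380.952ms=6/5b
2) 380.952ms=6/5b +190.476ms=3/5b
3) 571.429ms=9/5b +190.476ms=3/5b
4) 761.905ms=12/5b +190.476ms=3/5b
5) 952.381ms=3b +952.381ms=3b
Σ=6b of 6 (189bpm 3/8) — PASS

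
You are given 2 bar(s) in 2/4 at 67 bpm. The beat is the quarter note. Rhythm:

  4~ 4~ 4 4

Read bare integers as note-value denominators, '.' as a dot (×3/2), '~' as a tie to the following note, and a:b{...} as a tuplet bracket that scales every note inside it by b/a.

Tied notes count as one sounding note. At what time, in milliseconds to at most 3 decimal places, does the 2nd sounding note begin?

1. 0.0ms @ 0 + 2686.567ms (3)
2. 2686.567ms @ 3 + 895.522ms (1)

note 2 onset = 3b = 2686.567ms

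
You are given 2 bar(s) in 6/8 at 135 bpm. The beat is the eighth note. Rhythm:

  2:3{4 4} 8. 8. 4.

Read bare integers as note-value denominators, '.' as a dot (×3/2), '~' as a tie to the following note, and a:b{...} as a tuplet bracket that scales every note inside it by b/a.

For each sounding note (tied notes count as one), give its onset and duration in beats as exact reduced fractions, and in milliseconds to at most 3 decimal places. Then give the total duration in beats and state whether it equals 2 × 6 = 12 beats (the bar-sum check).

1) 0.0ms=0b +1333.333ms=3b
2) 1333.333ms=3b +1333.333ms=3b
3) 2666.667ms=6b +666.667ms=3/2b
4) 3333.333ms=15/2b +666.667ms=3/2b
5) 4000.0ms=9b +1333.333ms=3b
Σ=12b of 12 (135bpm 6/8) — PASS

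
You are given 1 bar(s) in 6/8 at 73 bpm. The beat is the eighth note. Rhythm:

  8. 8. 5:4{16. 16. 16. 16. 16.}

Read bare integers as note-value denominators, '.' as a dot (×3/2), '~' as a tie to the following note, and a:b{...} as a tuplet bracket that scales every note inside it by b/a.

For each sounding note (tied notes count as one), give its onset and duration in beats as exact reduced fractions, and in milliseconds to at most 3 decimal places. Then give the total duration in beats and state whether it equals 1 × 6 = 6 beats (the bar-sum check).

1) 0.0ms=0b +1232.877ms=3/2b
2) 1232.877ms=3/2b +1232.877ms=3/2b
3) 2465.753ms=3b +493.151ms=3/5b
4) 2958.904ms=18/5b +493.151ms=3/5b
5) 3452.055ms=21/5b +493.151ms=3/5b
6) 3945.205ms=24/5b +493.151ms=3/5b
7) 4438.356ms=27/5b +493.151ms=3/5b
Σ=6b of 6 (73bpm 6/8) — PASS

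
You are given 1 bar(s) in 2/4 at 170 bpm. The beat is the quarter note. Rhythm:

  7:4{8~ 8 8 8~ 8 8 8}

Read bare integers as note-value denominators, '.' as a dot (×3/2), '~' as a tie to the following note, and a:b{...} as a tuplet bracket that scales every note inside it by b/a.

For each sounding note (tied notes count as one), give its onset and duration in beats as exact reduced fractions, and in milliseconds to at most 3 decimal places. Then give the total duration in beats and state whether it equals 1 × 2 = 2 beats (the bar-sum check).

1) 0.0ms=0b +201.681ms=4/7b
2) 201.681ms=4/7b +100.84ms=2/7b
3) 302.521ms=6/7b +201.681ms=4/7b
4) 504.202ms=10/7b +100.84ms=2/7b
5) 605.042ms=12/7b +100.84ms=2/7b
Σ=2b of 2 (170bpm 2/4) — PASS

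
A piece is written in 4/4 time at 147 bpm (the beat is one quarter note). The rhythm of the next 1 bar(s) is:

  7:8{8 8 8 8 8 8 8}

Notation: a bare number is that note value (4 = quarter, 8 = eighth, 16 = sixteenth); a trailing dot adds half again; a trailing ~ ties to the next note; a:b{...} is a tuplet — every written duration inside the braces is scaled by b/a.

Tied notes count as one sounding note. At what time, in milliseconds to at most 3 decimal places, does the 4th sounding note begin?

1. 0.0ms @ 0 + 233.236ms (4/7)
2. 233.236ms @ 4/7 + 233.236ms (4/7)
3. 466.472ms @ 8/7 + 233.236ms (4/7)
4. 699.708ms @ 12/7 + 233.236ms (4/7)
5. 932.945ms @ 16/7 + 233.236ms (4/7)
6. 1166.181ms @ 20/7 + 233.236ms (4/7)
7. 1399.417ms @ 24/7 + 233.236ms (4/7)

note 4 onset = 12/7b = 699.708ms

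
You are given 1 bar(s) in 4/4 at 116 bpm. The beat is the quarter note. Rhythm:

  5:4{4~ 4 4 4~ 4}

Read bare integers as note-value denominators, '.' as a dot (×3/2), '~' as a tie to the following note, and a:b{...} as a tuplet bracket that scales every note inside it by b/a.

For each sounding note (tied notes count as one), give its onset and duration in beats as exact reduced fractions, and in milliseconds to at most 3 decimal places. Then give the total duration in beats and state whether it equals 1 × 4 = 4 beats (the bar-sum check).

1) 0.0ms=0b +827.586ms=8/5b
2) 827.586ms=8/5b +413.793ms=4/5b
3) 1241.379ms=12/5b +827.586ms=8/5b
Σ=4b of 4 (116bpm 4/4) — PASS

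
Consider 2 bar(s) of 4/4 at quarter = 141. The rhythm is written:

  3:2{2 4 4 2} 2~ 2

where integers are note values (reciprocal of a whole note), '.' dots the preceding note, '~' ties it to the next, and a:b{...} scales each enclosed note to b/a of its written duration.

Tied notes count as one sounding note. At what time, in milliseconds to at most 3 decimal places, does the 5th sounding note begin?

note 5 onset = 4b = 1702.128ms

1. 0.0ms @ 0 + 567.376ms (4/3)
2. 567.376ms @ 4/3 + 283.688ms (2/3)
3. 851.064ms @ 2 + 283.688ms (2/3)
4. 1134.752ms @ 8/3 + 567.376ms (4/3)
5. 1702.128ms @ 4 + 1702.128ms (4)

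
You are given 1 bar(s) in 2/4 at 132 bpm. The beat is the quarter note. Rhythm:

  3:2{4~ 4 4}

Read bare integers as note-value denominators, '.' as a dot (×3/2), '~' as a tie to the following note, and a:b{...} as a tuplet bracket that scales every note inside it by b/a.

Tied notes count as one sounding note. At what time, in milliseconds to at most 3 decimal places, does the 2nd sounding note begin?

note 2 onset = 4/3b = 606.061ms

1. 0.0ms @ 0 + 606.061ms (4/3)
2. 606.061ms @ 4/3 + 303.03ms (2/3)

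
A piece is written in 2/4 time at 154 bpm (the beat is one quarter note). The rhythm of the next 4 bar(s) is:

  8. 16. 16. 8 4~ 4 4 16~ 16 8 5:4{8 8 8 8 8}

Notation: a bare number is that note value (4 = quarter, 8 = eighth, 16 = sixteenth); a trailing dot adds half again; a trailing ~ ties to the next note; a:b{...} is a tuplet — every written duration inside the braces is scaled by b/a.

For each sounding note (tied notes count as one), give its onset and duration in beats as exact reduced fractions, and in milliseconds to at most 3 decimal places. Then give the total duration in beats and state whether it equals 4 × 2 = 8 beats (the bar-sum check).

1) 0.0ms=0b +292.208ms=3/4b
2) 292.208ms=3/4b +146.104ms=3/8b
3) 438.312ms=9/8b +146.104ms=3/8b
4) 584.416ms=3/2b +194.805ms=1/2b
5) 779.221ms=2b +779.221ms=2b
6) 1558.442ms=4b +389.61ms=1b
7) 1948.052ms=5b +194.805ms=1/2b
8) 2142.857ms=11/2b +194.805ms=1/2b
9) 2337.662ms=6b +155.844ms=2/5b
10) 2493.506ms=32/5b +155.844ms=2/5b
11) 2649.351ms=34/5b +155.844ms=2/5b
12) 2805.195ms=36/5b +155.844ms=2/5b
13) 2961.039ms=38/5b +155.844ms=2/5b
Σ=8b of 8 (154bpm 2/4) — PASS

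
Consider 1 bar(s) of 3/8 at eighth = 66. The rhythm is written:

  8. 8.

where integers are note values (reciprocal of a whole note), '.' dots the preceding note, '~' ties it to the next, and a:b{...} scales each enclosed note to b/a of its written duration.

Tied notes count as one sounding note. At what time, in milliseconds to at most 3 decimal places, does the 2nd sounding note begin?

1. 0.0ms @ 0 + 1363.636ms (3/2)
2. 1363.636ms @ 3/2 + 1363.636ms (3/2)

note 2 onset = 3/2b = 1363.636ms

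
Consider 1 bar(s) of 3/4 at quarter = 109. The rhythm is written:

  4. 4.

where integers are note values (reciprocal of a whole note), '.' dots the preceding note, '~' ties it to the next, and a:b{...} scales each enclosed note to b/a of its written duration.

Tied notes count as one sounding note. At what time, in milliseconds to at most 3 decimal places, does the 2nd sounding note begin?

1. 0.0ms @ 0 + 825.688ms (3/2)
2. 825.688ms @ 3/2 + 825.688ms (3/2)

note 2 onset = 3/2b = 825.688ms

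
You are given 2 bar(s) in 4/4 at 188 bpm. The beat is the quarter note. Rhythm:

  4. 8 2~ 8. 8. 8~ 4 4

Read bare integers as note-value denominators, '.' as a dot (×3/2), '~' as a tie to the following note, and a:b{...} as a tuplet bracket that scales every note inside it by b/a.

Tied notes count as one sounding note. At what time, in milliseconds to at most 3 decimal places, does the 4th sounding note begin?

1. 0.0ms @ 0 + 478.723ms (3/2)
2. 478.723ms @ 3/2 + 159.574ms (1/2)
3. 638.298ms @ 2 + 877.66ms (11/4)
4. 1515.957ms @ 19/4 + 239.362ms (3/4)
5. 1755.319ms @ 11/2 + 478.723ms (3/2)
6. 2234.043ms @ 7 + 319.149ms (1)

note 4 onset = 19/4b = 1515.957ms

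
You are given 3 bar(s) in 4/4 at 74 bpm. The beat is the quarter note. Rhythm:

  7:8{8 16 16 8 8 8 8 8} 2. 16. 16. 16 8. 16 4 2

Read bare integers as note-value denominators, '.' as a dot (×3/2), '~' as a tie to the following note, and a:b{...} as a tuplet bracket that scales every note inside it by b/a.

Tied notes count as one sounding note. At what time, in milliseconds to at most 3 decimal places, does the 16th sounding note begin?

1. 0.0ms @ 0 + 463.32ms (4/7)
2. 463.32ms @ 4/7 + 231.66ms (2/7)
3. 694.981ms @ 6/7 + 231.66ms (2/7)
4. 926.641ms @ 8/7 + 463.32ms (4/7)
5. 1389.961ms @ 12/7 + 463.32ms (4/7)
6. 1853.282ms @ 16/7 + 463.32ms (4/7)
7. 2316.602ms @ 20/7 + 463.32ms (4/7)
8. 2779.923ms @ 24/7 + 463.32ms (4/7)
9. 3243.243ms @ 4 + 2432.432ms (3)
10. 5675.676ms @ 7 + 304.054ms (3/8)
11. 5979.73ms @ 59/8 + 304.054ms (3/8)
12. 6283.784ms @ 31/4 + 202.703ms (1/4)
13. 6486.486ms @ 8 + 608.108ms (3/4)
14. 7094.595ms @ 35/4 + 202.703ms (1/4)
15. 7297.297ms @ 9 + 810.811ms (1)
16. 8108.108ms @ 10 + 1621.622ms (2)

note 16 onset = 10b = 8108.108ms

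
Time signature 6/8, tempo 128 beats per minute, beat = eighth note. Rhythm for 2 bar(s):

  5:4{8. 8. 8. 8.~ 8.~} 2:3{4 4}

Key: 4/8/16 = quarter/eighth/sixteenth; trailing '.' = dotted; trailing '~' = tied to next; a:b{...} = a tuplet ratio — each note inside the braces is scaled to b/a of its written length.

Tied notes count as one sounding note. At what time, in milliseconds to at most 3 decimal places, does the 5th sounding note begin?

1. 0.0ms @ 0 + 562.5ms (6/5)
2. 562.5ms @ 6/5 + 562.5ms (6/5)
3. 1125.0ms @ 12/5 + 562.5ms (6/5)
4. 1687.5ms @ 18/5 + 2531.25ms (27/5)
5. 4218.75ms @ 9 + 1406.25ms (3)

note 5 onset = 9b = 4218.75ms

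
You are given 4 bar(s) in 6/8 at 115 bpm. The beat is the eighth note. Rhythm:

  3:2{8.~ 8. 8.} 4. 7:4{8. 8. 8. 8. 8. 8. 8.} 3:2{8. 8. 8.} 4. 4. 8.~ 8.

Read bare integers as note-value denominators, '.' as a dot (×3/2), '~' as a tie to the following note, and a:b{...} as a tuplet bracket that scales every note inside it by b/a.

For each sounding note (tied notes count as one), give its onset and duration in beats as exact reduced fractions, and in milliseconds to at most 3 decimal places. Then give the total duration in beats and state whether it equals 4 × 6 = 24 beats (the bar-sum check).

1) 0.0ms=0b +1043.478ms=2b
2) 1043.478ms=2b +521.739ms=1b
3) 1565.217ms=3b +1565.217ms=3b
4) 3130.435ms=6b +447.205ms=6/7b
5) 3577.64ms=48/7b +447.205ms=6/7b
6) 4024.845ms=54/7b +447.205ms=6/7b
7) 4472.05ms=60/7b +447.205ms=6/7b
8) 4919.255ms=66/7b +447.205ms=6/7b
9) 5366.46ms=72/7b +447.205ms=6/7b
10) 5813.665ms=78/7b +447.205ms=6/7b
11) 6260.87ms=12b +521.739ms=1b
12) 6782.609ms=13b +521.739ms=1b
13) 7304.348ms=14b +521.739ms=1b
14) 7826.087ms=15b +1565.217ms=3b
15) 9391.304ms=18b +1565.217ms=3b
16) 10956.522ms=21b +1565.217ms=3b
Σ=24b of 24 (115bpm 6/8) — PASS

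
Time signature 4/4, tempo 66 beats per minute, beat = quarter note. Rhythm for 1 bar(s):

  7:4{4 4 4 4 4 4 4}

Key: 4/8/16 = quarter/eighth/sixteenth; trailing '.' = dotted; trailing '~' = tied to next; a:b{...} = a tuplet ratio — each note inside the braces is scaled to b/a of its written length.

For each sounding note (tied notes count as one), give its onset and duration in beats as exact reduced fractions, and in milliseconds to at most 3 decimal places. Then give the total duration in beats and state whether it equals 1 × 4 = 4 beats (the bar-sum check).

1) 0.0ms=0b +519.481ms=4/7b
2) 519.481ms=4/7b +519.481ms=4/7b
3) 1038.961ms=8/7b +519.481ms=4/7b
4) 1558.442ms=12/7b +519.481ms=4/7b
5) 2077.922ms=16/7b +519.481ms=4/7b
6) 2597.403ms=20/7b +519.481ms=4/7b
7) 3116.883ms=24/7b +519.481ms=4/7b
Σ=4b of 4 (66bpm 4/4) — PASS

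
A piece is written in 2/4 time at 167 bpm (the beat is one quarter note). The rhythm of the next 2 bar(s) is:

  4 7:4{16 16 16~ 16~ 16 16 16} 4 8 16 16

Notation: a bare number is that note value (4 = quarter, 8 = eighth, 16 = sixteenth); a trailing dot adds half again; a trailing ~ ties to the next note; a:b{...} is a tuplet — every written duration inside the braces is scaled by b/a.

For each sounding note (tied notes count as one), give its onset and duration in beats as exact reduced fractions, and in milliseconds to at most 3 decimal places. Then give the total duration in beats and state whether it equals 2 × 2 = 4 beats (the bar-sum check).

1) 0.0ms=0b +359.281ms=1b
2) 359.281ms=1b +51.326ms=1/7b
3) 410.607ms=8/7b +51.326ms=1/7b
4) 461.933ms=9/7b +153.978ms=3/7b
5) 615.911ms=12/7b +51.326ms=1/7b
6) 667.237ms=13/7b +51.326ms=1/7b
7) 718.563ms=2b +359.281ms=1b
8) 1077.844ms=3b +179.641ms=1/2b
9) 1257.485ms=7/2b +89.82ms=1/4b
10) 1347.305ms=15/4b +89.82ms=1/4b
Σ=4b of 4 (167bpm 2/4) — PASS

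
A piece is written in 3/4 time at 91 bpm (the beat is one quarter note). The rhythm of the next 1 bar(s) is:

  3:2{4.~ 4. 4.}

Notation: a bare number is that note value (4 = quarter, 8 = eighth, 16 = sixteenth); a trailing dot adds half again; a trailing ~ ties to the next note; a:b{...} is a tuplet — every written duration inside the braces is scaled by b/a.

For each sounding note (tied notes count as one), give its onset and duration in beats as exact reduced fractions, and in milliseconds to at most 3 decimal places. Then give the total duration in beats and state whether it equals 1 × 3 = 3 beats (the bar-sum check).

1) 0.0ms=0b +1318.681ms=2b
2) 1318.681ms=2b +659.341ms=1b
Σ=3b of 3 (91bpm 3/4) — PASS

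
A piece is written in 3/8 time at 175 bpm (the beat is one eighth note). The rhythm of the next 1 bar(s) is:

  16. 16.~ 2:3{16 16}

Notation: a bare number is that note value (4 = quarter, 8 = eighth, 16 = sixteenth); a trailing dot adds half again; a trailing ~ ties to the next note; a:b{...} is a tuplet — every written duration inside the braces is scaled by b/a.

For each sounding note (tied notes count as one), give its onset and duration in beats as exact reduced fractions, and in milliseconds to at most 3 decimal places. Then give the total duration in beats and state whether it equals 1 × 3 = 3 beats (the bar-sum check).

1) 0.0ms=0b +257.143ms=3/4b
2) 257.143ms=3/4b +514.286ms=3/2b
3) 771.429ms=9/4b +257.143ms=3/4b
Σ=3b of 3 (175bpm 3/8) — PASS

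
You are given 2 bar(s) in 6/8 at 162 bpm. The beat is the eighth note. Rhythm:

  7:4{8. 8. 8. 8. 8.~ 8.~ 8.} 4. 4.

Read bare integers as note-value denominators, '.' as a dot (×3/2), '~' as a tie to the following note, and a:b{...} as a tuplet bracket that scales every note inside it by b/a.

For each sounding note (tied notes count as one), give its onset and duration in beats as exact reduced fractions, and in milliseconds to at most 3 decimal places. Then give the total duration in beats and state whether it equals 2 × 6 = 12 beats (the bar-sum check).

1) 0.0ms=0b +317.46ms=6/7b
2) 317.46ms=6/7b +317.46ms=6/7b
3) 634.921ms=12/7b +317.46ms=6/7b
4) 952.381ms=18/7b +317.46ms=6/7b
5) 1269.841ms=24/7b +952.381ms=18/7b
6) 2222.222ms=6b +1111.111ms=3b
7) 3333.333ms=9b +1111.111ms=3b
Σ=12b of 12 (162bpm 6/8) — PASS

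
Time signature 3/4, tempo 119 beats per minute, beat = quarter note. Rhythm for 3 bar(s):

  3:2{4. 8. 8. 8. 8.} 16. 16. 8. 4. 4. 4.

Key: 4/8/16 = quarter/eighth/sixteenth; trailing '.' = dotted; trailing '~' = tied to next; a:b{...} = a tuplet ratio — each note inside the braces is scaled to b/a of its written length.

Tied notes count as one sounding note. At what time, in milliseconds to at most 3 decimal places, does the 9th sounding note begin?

1. 0.0ms @ 0 + 504.202ms (1)
2. 504.202ms @ 1 + 252.101ms (1/2)
3. 756.303ms @ 3/2 + 252.101ms (1/2)
4. 1008.403ms @ 2 + 252.101ms (1/2)
5. 1260.504ms @ 5/2 + 252.101ms (1/2)
6. 1512.605ms @ 3 + 189.076ms (3/8)
7. 1701.681ms @ 27/8 + 189.076ms (3/8)
8. 1890.756ms @ 15/4 + 378.151ms (3/4)
9. 2268.908ms @ 9/2 + 756.303ms (3/2)
10. 3025.21ms @ 6 + 756.303ms (3/2)
11. 3781.513ms @ 15/2 + 756.303ms (3/2)

note 9 onset = 9/2b = 2268.908ms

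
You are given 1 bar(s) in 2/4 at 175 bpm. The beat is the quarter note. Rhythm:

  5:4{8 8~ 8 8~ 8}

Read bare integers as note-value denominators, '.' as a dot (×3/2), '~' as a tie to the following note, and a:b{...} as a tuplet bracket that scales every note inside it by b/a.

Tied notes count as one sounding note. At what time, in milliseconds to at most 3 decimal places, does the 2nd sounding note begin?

1. 0.0ms @ 0 + 137.143ms (2/5)
2. 137.143ms @ 2/5 + 274.286ms (4/5)
3. 411.429ms @ 6/5 + 274.286ms (4/5)

note 2 onset = 2/5b = 137.143ms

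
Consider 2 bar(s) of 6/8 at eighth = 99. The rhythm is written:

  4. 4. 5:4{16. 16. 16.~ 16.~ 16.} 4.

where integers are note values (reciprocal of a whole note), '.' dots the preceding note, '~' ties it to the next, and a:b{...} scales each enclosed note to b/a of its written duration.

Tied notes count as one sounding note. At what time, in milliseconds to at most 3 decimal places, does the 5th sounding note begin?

note 5 onset = 36/5b = 4363.636ms

1. 0.0ms @ 0 + 1818.182ms (3)
2. 1818.182ms @ 3 + 1818.182ms (3)
3. 3636.364ms @ 6 + 363.636ms (3/5)
4. 4000.0ms @ 33/5 + 363.636ms (3/5)
5. 4363.636ms @ 36/5 + 1090.909ms (9/5)
6. 5454.545ms @ 9 + 1818.182ms (3)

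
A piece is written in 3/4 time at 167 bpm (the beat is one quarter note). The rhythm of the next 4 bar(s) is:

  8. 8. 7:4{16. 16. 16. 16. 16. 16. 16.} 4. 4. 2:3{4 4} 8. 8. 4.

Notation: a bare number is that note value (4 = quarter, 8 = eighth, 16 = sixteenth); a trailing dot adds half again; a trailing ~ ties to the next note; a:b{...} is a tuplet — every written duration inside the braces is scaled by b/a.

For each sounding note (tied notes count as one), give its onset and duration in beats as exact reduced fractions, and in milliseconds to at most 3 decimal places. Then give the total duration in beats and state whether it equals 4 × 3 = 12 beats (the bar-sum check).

1) 0.0ms=0b +269.461ms=3/4b
2) 269.461ms=3/4b +269.461ms=3/4b
3) 538.922ms=3/2b +76.989ms=3/14b
4) 615.911ms=12/7b +76.989ms=3/14b
5) 692.9ms=27/14b +76.989ms=3/14b
6) 769.889ms=15/7b +76.989ms=3/14b
7) 846.878ms=33/14b +76.989ms=3/14b
8) 923.867ms=18/7b +76.989ms=3/14b
9) 1000.855ms=39/14b +76.989ms=3/14b
10) 1077.844ms=3b +538.922ms=3/2b
11) 1616.766ms=9/2b +538.922ms=3/2b
12) 2155.689ms=6b +538.922ms=3/2b
13) 2694.611ms=15/2b +538.922ms=3/2b
14) 3233.533ms=9b +269.461ms=3/4b
15) 3502.994ms=39/4b +269.461ms=3/4b
16) 3772.455ms=21/2b +538.922ms=3/2b
Σ=12b of 12 (167bpm 3/4) — PASS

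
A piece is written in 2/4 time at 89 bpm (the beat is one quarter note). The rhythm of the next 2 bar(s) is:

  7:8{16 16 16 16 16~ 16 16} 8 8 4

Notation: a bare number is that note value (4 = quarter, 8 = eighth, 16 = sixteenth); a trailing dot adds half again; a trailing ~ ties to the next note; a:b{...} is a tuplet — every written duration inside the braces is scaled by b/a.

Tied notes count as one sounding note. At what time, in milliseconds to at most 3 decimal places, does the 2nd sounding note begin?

note 2 onset = 2/7b = 192.616ms

1. 0.0ms @ 0 + 192.616ms (2/7)
2. 192.616ms @ 2/7 + 192.616ms (2/7)
3. 385.233ms @ 4/7 + 192.616ms (2/7)
4. 577.849ms @ 6/7 + 192.616ms (2/7)
5. 770.465ms @ 8/7 + 385.233ms (4/7)
6. 1155.698ms @ 12/7 + 192.616ms (2/7)
7. 1348.315ms @ 2 + 337.079ms (1/2)
8. 1685.393ms @ 5/2 + 337.079ms (1/2)
9. 2022.472ms @ 3 + 674.157ms (1)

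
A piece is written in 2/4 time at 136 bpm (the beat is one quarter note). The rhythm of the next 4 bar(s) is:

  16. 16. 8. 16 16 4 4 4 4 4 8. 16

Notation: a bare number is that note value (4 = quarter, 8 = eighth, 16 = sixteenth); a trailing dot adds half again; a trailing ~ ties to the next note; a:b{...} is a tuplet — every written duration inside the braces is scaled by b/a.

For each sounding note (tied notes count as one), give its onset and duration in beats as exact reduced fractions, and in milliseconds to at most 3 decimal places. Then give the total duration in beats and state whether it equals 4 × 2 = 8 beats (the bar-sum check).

1) 0.0ms=0b +165.441ms=3/8b
2) 165.441ms=3/8b +165.441ms=3/8b
3) 330.882ms=3/4b +330.882ms=3/4b
4) 661.765ms=3/2b +110.294ms=1/4b
5) 772.059ms=7/4b +110.294ms=1/4b
6) 882.353ms=2b +441.176ms=1b
7) 1323.529ms=3b +441.176ms=1b
8) 1764.706ms=4b +441.176ms=1b
9) 2205.882ms=5b +441.176ms=1b
10) 2647.059ms=6b +441.176ms=1b
11) 3088.235ms=7b +330.882ms=3/4b
12) 3419.118ms=31/4b +110.294ms=1/4b
Σ=8b of 8 (136bpm 2/4) — PASS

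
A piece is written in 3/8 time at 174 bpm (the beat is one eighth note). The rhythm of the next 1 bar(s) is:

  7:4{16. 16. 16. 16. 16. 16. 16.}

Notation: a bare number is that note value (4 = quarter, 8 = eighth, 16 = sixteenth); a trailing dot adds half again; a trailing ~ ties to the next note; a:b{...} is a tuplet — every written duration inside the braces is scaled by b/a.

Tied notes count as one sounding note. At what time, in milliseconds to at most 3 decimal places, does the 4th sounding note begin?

1. 0.0ms @ 0 + 147.783ms (3/7)
2. 147.783ms @ 3/7 + 147.783ms (3/7)
3. 295.567ms @ 6/7 + 147.783ms (3/7)
4. 443.35ms @ 9/7 + 147.783ms (3/7)
5. 591.133ms @ 12/7 + 147.783ms (3/7)
6. 738.916ms @ 15/7 + 147.783ms (3/7)
7. 886.7ms @ 18/7 + 147.783ms (3/7)

note 4 onset = 9/7b = 443.35ms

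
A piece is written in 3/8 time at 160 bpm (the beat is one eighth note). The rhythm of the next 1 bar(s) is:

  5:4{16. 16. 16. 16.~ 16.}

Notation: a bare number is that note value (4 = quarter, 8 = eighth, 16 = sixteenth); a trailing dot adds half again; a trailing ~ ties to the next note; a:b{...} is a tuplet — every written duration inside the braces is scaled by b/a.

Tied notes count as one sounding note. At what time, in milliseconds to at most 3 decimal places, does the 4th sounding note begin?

1. 0.0ms @ 0 + 225.0ms (3/5)
2. 225.0ms @ 3/5 + 225.0ms (3/5)
3. 450.0ms @ 6/5 + 225.0ms (3/5)
4. 675.0ms @ 9/5 + 450.0ms (6/5)

note 4 onset = 9/5b = 675.0ms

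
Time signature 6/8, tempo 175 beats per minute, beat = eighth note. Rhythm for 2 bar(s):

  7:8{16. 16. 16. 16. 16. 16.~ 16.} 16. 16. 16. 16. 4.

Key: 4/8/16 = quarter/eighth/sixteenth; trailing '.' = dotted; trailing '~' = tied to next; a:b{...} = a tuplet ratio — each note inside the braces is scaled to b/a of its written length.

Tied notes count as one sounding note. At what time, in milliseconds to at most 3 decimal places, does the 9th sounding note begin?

note 9 onset = 15/2b = 2571.429ms

1. 0.0ms @ 0 + 293.878ms (6/7)
2. 293.878ms @ 6/7 + 293.878ms (6/7)
3. 587.755ms @ 12/7 + 293.878ms (6/7)
4. 881.633ms @ 18/7 + 293.878ms (6/7)
5. 1175.51ms @ 24/7 + 293.878ms (6/7)
6. 1469.388ms @ 30/7 + 587.755ms (12/7)
7. 2057.143ms @ 6 + 257.143ms (3/4)
8. 2314.286ms @ 27/4 + 257.143ms (3/4)
9. 2571.429ms @ 15/2 + 257.143ms (3/4)
10. 2828.571ms @ 33/4 + 257.143ms (3/4)
11. 3085.714ms @ 9 + 1028.571ms (3)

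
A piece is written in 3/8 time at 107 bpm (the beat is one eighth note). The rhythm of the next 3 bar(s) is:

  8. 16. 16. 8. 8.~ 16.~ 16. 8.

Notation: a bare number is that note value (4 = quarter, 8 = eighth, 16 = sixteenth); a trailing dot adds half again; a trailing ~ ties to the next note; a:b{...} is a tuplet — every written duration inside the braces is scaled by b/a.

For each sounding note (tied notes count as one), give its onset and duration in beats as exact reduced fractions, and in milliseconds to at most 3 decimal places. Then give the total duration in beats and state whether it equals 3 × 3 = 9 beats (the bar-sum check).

1) 0.0ms=0b +841.121ms=3/2b
2) 841.121ms=3/2b +420.561ms=3/4b
3) 1261.682ms=9/4b +420.561ms=3/4b
4) 1682.243ms=3b +841.121ms=3/2b
5) 2523.364ms=9/2b +1682.243ms=3b
6) 4205.607ms=15/2b +841.121ms=3/2b
Σ=9b of 9 (107bpm 3/8) — PASS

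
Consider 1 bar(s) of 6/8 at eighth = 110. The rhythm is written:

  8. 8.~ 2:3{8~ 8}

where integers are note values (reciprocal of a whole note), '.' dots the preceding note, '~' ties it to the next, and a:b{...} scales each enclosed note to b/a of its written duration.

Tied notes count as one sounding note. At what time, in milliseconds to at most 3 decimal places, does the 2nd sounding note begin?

note 2 onset = 3/2b = 818.182ms

1. 0.0ms @ 0 + 818.182ms (3/2)
2. 818.182ms @ 3/2 + 2454.545ms (9/2)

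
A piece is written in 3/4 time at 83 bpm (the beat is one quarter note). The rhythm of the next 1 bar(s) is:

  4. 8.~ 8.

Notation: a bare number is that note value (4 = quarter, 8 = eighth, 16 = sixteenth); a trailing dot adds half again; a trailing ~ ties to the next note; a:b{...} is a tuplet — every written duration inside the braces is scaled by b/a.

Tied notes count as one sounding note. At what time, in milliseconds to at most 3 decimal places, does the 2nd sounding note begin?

note 2 onset = 3/2b = 1084.337ms

1. 0.0ms @ 0 + 1084.337ms (3/2)
2. 1084.337ms @ 3/2 + 1084.337ms (3/2)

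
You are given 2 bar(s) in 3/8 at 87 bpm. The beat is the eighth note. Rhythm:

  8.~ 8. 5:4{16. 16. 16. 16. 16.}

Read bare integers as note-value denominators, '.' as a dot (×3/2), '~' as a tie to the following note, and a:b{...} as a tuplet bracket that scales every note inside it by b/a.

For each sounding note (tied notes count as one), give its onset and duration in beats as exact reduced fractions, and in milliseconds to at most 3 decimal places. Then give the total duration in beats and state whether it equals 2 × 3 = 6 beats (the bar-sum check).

1) 0.0ms=0b +2068.966ms=3b
2) 2068.966ms=3b +413.793ms=3/5b
3) 2482.759ms=18/5b +413.793ms=3/5b
4) 2896.552ms=21/5b +413.793ms=3/5b
5) 3310.345ms=24/5b +413.793ms=3/5b
6) 3724.138ms=27/5b +413.793ms=3/5b
Σ=6b of 6 (87bpm 3/8) — PASS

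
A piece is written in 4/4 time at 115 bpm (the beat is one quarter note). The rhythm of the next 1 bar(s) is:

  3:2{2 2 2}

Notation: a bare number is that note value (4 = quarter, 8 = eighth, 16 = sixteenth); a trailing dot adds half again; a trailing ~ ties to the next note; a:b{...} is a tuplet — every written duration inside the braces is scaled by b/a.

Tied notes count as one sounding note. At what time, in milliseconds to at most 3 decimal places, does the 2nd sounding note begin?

1. 0.0ms @ 0 + 695.652ms (4/3)
2. 695.652ms @ 4/3 + 695.652ms (4/3)
3. 1391.304ms @ 8/3 + 695.652ms (4/3)

note 2 onset = 4/3b = 695.652ms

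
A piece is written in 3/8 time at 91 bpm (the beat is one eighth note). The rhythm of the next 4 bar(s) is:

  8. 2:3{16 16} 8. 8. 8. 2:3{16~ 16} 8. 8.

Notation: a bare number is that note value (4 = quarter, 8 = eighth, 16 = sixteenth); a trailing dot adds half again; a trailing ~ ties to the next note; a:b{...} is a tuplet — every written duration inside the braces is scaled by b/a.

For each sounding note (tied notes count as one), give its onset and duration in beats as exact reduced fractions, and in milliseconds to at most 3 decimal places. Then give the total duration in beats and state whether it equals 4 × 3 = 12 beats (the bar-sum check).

1) 0.0ms=0b +989.011ms=3/2b
2) 989.011ms=3/2b +494.505ms=3/4b
3) 1483.516ms=9/4b +494.505ms=3/4b
4) 1978.022ms=3b +989.011ms=3/2b
5) 2967.033ms=9/2b +989.011ms=3/2b
6) 3956.044ms=6b +989.011ms=3/2b
7) 4945.055ms=15/2b +989.011ms=3/2b
8) 5934.066ms=9b +989.011ms=3/2b
9) 6923.077ms=21/2b +989.011ms=3/2b
Σ=12b of 12 (91bpm 3/8) — PASS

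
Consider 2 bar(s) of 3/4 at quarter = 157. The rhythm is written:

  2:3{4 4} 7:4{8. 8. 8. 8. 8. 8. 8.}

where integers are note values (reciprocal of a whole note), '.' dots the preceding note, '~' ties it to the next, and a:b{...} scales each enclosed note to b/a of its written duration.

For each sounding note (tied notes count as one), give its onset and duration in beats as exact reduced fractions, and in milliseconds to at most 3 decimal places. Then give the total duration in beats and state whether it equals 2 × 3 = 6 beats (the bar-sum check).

1) 0.0ms=0b +573.248ms=3/2b
2) 573.248ms=3/2b +573.248ms=3/2b
3) 1146.497ms=3b +163.785ms=3/7b
4) 1310.282ms=24/7b +163.785ms=3/7b
5) 1474.067ms=27/7b +163.785ms=3/7b
6) 1637.853ms=30/7b +163.785ms=3/7b
7) 1801.638ms=33/7b +163.785ms=3/7b
8) 1965.423ms=36/7b +163.785ms=3/7b
9) 2129.208ms=39/7b +163.785ms=3/7b
Σ=6b of 6 (157bpm 3/4) — PASS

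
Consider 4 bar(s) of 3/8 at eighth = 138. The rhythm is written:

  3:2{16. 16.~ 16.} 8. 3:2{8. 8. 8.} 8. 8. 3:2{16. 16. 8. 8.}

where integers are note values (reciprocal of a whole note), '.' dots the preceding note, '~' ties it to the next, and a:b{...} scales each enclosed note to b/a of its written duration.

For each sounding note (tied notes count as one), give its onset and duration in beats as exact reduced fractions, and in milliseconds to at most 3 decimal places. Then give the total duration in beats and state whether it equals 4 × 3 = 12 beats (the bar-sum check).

1) 0.0ms=0b +217.391ms=1/2b
2) 217.391ms=1/2b +434.783ms=1b
3) 652.174ms=3/2b +652.174ms=3/2b
4) 1304.348ms=3b +434.783ms=1b
5) 1739.13ms=4b +434.783ms=1b
6) 2173.913ms=5b +434.783ms=1b
7) 2608.696ms=6b +652.174ms=3/2b
8) 3260.87ms=15/2b +652.174ms=3/2b
9) 3913.043ms=9b +217.391ms=1/2b
10) 4130.435ms=19/2b +217.391ms=1/2b
11) 4347.826ms=10b +434.783ms=1b
12) 4782.609ms=11b +434.783ms=1b
Σ=12b of 12 (138bpm 3/8) — PASS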